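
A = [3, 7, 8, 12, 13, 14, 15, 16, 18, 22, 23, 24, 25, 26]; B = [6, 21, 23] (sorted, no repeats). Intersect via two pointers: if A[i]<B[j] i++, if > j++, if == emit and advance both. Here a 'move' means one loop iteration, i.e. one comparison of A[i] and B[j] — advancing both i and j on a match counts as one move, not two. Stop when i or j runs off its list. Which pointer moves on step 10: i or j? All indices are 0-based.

[i=0,j=0] 3<6 → i++
[i=1,j=0] 7>6 → j++
[i=1,j=1] 7<21 → i++
[i=2,j=1] 8<21 → i++
[i=3,j=1] 12<21 → i++
[i=4,j=1] 13<21 → i++
[i=5,j=1] 14<21 → i++
[i=6,j=1] 15<21 → i++
[i=7,j=1] 16<21 → i++
[i=8,j=1] 18<21 → i++

i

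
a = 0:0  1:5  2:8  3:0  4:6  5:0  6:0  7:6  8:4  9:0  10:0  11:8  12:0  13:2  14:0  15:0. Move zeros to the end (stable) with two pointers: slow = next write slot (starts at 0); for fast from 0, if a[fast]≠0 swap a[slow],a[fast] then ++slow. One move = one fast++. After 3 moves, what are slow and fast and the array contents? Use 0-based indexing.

slow=0 fast=0: a[fast]=0, fast++
slow=0 fast=1: a[fast]=5≠0 swap→a[0]=5, slow++,fast++
slow=1 fast=2: a[fast]=8≠0 swap→a[1]=8, slow++,fast++

slow=2, fast=3, a=[5, 8, 0, 0, 6, 0, 0, 6, 4, 0, 0, 8, 0, 2, 0, 0]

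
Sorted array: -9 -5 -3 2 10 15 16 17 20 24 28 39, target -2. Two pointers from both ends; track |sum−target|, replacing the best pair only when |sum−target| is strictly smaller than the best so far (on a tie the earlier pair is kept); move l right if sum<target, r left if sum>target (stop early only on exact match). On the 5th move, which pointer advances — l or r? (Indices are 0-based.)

r

[0,11] -9+39=30 d=32 * → r--
[0,10] -9+28=19 d=21 * → r--
[0,9] -9+24=15 d=17 * → r--
[0,8] -9+20=11 d=13 * → r--
[0,7] -9+17=8 d=10 * → r--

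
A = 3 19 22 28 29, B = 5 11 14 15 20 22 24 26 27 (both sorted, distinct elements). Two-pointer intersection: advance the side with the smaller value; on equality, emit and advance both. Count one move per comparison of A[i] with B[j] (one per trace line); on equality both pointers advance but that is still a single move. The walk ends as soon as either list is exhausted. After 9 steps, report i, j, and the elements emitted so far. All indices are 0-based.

i=0 j=0: 3<5, i++
i=1 j=0: 19>5, j++
i=1 j=1: 19>11, j++
i=1 j=2: 19>14, j++
i=1 j=3: 19>15, j++
i=1 j=4: 19<20, i++
i=2 j=4: 22>20, j++
i=2 j=5: 22==22 emit, i++,j++
i=3 j=6: 28>24, j++

i=3, j=7, emitted=[22]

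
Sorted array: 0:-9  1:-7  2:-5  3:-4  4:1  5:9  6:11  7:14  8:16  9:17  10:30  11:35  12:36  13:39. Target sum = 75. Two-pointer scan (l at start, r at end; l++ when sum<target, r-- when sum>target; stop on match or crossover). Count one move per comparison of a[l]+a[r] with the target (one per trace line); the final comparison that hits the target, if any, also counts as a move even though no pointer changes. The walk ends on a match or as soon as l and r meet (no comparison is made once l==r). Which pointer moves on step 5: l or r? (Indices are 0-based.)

[0,13] -9+39=30 <75 → l++
[1,13] -7+39=32 <75 → l++
[2,13] -5+39=34 <75 → l++
[3,13] -4+39=35 <75 → l++
[4,13] 1+39=40 <75 → l++

l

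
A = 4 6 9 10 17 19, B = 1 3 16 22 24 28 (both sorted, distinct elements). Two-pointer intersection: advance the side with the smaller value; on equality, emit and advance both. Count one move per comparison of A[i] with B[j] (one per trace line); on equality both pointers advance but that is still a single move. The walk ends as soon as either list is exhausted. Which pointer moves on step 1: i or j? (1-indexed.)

[i=1,j=1] 4>1 → j++

j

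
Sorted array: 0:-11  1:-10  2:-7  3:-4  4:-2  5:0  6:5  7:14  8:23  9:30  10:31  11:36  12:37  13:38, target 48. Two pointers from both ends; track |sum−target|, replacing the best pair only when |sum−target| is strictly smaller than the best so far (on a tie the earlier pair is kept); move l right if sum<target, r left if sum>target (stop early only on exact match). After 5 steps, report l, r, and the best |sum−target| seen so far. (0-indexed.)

[0,13] -11+38=27 d=21 * → l++
[1,13] -10+38=28 d=20 * → l++
[2,13] -7+38=31 d=17 * → l++
[3,13] -4+38=34 d=14 * → l++
[4,13] -2+38=36 d=12 * → l++

l=5, r=13, best |Δ|=12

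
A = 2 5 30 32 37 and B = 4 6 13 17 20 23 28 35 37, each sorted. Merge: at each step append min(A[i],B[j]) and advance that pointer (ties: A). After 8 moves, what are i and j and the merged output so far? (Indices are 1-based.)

i=3, j=7, merged so far=[2, 4, 5, 6, 13, 17, 20, 23]

i=1 j=1: A[i]=2<=B[j]=4 take 2, i++
i=2 j=1: A[i]=5>B[j]=4 take 4, j++
i=2 j=2: A[i]=5<=B[j]=6 take 5, i++
i=3 j=2: A[i]=30>B[j]=6 take 6, j++
i=3 j=3: A[i]=30>B[j]=13 take 13, j++
i=3 j=4: A[i]=30>B[j]=17 take 17, j++
i=3 j=5: A[i]=30>B[j]=20 take 20, j++
i=3 j=6: A[i]=30>B[j]=23 take 23, j++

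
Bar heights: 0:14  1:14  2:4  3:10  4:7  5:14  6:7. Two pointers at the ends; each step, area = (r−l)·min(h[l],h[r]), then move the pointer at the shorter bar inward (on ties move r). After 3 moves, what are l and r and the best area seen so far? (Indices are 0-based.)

l=0, r=3, best area=70

l=0 r=6: min(14,7)*6=42 best=42 *, r--
l=0 r=5: min(14,14)*5=70 best=70 *, r--
l=0 r=4: min(14,7)*4=28 best=70, r--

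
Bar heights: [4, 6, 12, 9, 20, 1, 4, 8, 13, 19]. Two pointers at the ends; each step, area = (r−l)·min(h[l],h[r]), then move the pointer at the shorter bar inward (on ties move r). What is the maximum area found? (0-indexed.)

[0,9] min(4,19)*9=36 best=36 * → l++
[1,9] min(6,19)*8=48 best=48 * → l++
[2,9] min(12,19)*7=84 best=84 * → l++
[3,9] min(9,19)*6=54 best=84 → l++
[4,9] min(20,19)*5=95 best=95 * → r--
[4,8] min(20,13)*4=52 best=95 → r--
[4,7] min(20,8)*3=24 best=95 → r--
[4,6] min(20,4)*2=8 best=95 → r--
[4,5] min(20,1)*1=1 best=95 → r--

max area = 95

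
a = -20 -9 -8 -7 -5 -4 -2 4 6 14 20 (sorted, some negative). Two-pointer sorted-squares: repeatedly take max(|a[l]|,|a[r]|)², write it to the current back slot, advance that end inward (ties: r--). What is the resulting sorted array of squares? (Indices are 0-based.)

[0,10] |-20|<=|20| out[10]=400 → r--
[0,9] |-20|>|14| out[9]=400 → l++
[1,9] |-9|<=|14| out[8]=196 → r--
[1,8] |-9|>|6| out[7]=81 → l++
[2,8] |-8|>|6| out[6]=64 → l++
[3,8] |-7|>|6| out[5]=49 → l++
[4,8] |-5|<=|6| out[4]=36 → r--
[4,7] |-5|>|4| out[3]=25 → l++
[5,7] |-4|<=|4| out[2]=16 → r--
[5,6] |-4|>|-2| out[1]=16 → l++
[6,6] |-2|<=|-2| out[0]=4 → r--

[4, 16, 16, 25, 36, 49, 64, 81, 196, 400, 400]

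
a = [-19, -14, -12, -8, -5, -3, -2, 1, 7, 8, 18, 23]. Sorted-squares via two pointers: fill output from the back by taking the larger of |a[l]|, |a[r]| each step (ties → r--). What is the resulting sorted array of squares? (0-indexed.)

l=0 r=11: |-19|<=|23| out[11]=529, r--
l=0 r=10: |-19|>|18| out[10]=361, l++
l=1 r=10: |-14|<=|18| out[9]=324, r--
l=1 r=9: |-14|>|8| out[8]=196, l++
l=2 r=9: |-12|>|8| out[7]=144, l++
l=3 r=9: |-8|<=|8| out[6]=64, r--
l=3 r=8: |-8|>|7| out[5]=64, l++
l=4 r=8: |-5|<=|7| out[4]=49, r--
l=4 r=7: |-5|>|1| out[3]=25, l++
l=5 r=7: |-3|>|1| out[2]=9, l++
l=6 r=7: |-2|>|1| out[1]=4, l++
l=7 r=7: |1|<=|1| out[0]=1, r--

[1, 4, 9, 25, 49, 64, 64, 144, 196, 324, 361, 529]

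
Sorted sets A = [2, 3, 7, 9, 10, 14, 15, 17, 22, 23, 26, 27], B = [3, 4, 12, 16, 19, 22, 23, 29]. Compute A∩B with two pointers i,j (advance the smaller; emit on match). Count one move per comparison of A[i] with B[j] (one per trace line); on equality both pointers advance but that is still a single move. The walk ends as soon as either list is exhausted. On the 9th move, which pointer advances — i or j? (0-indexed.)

i

[i=0,j=0] 2<3 → i++
[i=1,j=0] 3==3 emit → i++,j++
[i=2,j=1] 7>4 → j++
[i=2,j=2] 7<12 → i++
[i=3,j=2] 9<12 → i++
[i=4,j=2] 10<12 → i++
[i=5,j=2] 14>12 → j++
[i=5,j=3] 14<16 → i++
[i=6,j=3] 15<16 → i++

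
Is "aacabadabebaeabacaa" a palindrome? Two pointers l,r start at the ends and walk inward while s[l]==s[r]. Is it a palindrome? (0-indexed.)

not a palindrome (mismatch at 6,12)

[0,18] 'a'=='a' → l++,r--
[1,17] 'a'=='a' → l++,r--
[2,16] 'c'=='c' → l++,r--
[3,15] 'a'=='a' → l++,r--
[4,14] 'b'=='b' → l++,r--
[5,13] 'a'=='a' → l++,r--
[6,12] 'd'!='e' → stop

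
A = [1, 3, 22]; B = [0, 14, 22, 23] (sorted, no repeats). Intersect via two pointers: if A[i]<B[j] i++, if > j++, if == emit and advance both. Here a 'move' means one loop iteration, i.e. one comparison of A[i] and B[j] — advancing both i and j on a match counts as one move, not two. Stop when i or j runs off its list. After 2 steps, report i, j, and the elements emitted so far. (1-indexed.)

i=2, j=2, emitted=[]

[i=1,j=1] 1>0 → j++
[i=1,j=2] 1<14 → i++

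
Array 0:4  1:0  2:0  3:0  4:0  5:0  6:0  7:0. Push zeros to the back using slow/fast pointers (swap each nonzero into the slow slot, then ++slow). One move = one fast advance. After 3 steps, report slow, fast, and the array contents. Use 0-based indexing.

slow=1, fast=3, a=[4, 0, 0, 0, 0, 0, 0, 0]

(s=0,f=0) a[fast]=4≠0 swap→a[0]=4 → slow++,fast++
(s=1,f=1) a[fast]=0 → fast++
(s=1,f=2) a[fast]=0 → fast++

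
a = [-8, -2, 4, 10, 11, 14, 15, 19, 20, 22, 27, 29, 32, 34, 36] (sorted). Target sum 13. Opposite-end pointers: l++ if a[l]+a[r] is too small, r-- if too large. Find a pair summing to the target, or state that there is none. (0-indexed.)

l=0 r=14: -8+36=28 >13, r--
l=0 r=13: -8+34=26 >13, r--
l=0 r=12: -8+32=24 >13, r--
l=0 r=11: -8+29=21 >13, r--
l=0 r=10: -8+27=19 >13, r--
l=0 r=9: -8+22=14 >13, r--
l=0 r=8: -8+20=12 <13, l++
l=1 r=8: -2+20=18 >13, r--
l=1 r=7: -2+19=17 >13, r--
l=1 r=6: -2+15=13, found

(-2, 15)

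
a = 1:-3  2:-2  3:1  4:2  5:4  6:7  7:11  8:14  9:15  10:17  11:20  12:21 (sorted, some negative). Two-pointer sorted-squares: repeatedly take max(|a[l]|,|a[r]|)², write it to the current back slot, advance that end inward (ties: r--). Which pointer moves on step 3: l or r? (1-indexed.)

r

[1,12] |-3|<=|21| out[12]=441 → r--
[1,11] |-3|<=|20| out[11]=400 → r--
[1,10] |-3|<=|17| out[10]=289 → r--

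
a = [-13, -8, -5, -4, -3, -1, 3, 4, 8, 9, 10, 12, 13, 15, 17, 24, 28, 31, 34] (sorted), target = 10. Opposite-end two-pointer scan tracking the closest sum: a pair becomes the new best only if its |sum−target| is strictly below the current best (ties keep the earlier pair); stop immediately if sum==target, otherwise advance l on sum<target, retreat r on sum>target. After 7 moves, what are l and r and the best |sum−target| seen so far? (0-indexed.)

[0,18] -13+34=21 d=11 * → r--
[0,17] -13+31=18 d=8 * → r--
[0,16] -13+28=15 d=5 * → r--
[0,15] -13+24=11 d=1 * → r--
[0,14] -13+17=4 d=6 → l++
[1,14] -8+17=9 d=1 → l++
[2,14] -5+17=12 d=2 → r--

l=2, r=13, best |Δ|=1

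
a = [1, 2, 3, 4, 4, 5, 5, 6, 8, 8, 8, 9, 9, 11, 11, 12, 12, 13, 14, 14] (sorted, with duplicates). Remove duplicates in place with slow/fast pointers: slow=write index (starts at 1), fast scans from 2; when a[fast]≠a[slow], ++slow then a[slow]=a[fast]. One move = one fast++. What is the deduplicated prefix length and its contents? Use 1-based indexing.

length 12; prefix = [1, 2, 3, 4, 5, 6, 8, 9, 11, 12, 13, 14]

slow=1 fast=2: a[fast]=2≠a[slow]=1 write a[2]=2, slow++,fast++
slow=2 fast=3: a[fast]=3≠a[slow]=2 write a[3]=3, slow++,fast++
slow=3 fast=4: a[fast]=4≠a[slow]=3 write a[4]=4, slow++,fast++
slow=4 fast=5: a[fast]=4=a[slow] dup, fast++
slow=4 fast=6: a[fast]=5≠a[slow]=4 write a[5]=5, slow++,fast++
slow=5 fast=7: a[fast]=5=a[slow] dup, fast++
slow=5 fast=8: a[fast]=6≠a[slow]=5 write a[6]=6, slow++,fast++
slow=6 fast=9: a[fast]=8≠a[slow]=6 write a[7]=8, slow++,fast++
slow=7 fast=10: a[fast]=8=a[slow] dup, fast++
slow=7 fast=11: a[fast]=8=a[slow] dup, fast++
slow=7 fast=12: a[fast]=9≠a[slow]=8 write a[8]=9, slow++,fast++
slow=8 fast=13: a[fast]=9=a[slow] dup, fast++
slow=8 fast=14: a[fast]=11≠a[slow]=9 write a[9]=11, slow++,fast++
slow=9 fast=15: a[fast]=11=a[slow] dup, fast++
slow=9 fast=16: a[fast]=12≠a[slow]=11 write a[10]=12, slow++,fast++
slow=10 fast=17: a[fast]=12=a[slow] dup, fast++
slow=10 fast=18: a[fast]=13≠a[slow]=12 write a[11]=13, slow++,fast++
slow=11 fast=19: a[fast]=14≠a[slow]=13 write a[12]=14, slow++,fast++
slow=12 fast=20: a[fast]=14=a[slow] dup, fast++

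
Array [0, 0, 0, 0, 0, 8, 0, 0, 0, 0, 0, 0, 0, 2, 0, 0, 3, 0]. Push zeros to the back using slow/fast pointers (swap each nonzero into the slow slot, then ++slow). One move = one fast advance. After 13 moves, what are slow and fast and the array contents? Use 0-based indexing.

slow=1, fast=13, a=[8, 0, 0, 0, 0, 0, 0, 0, 0, 0, 0, 0, 0, 2, 0, 0, 3, 0]

slow=0 fast=0: a[fast]=0, fast++
slow=0 fast=1: a[fast]=0, fast++
slow=0 fast=2: a[fast]=0, fast++
slow=0 fast=3: a[fast]=0, fast++
slow=0 fast=4: a[fast]=0, fast++
slow=0 fast=5: a[fast]=8≠0 swap→a[0]=8, slow++,fast++
slow=1 fast=6: a[fast]=0, fast++
slow=1 fast=7: a[fast]=0, fast++
slow=1 fast=8: a[fast]=0, fast++
slow=1 fast=9: a[fast]=0, fast++
slow=1 fast=10: a[fast]=0, fast++
slow=1 fast=11: a[fast]=0, fast++
slow=1 fast=12: a[fast]=0, fast++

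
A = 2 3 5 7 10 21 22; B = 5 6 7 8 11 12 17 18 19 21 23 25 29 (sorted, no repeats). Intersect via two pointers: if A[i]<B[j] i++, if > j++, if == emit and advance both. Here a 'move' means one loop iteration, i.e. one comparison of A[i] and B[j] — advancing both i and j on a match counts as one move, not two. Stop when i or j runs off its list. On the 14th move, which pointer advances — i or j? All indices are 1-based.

i

i=1 j=1: 2<5, i++
i=2 j=1: 3<5, i++
i=3 j=1: 5==5 emit, i++,j++
i=4 j=2: 7>6, j++
i=4 j=3: 7==7 emit, i++,j++
i=5 j=4: 10>8, j++
i=5 j=5: 10<11, i++
i=6 j=5: 21>11, j++
i=6 j=6: 21>12, j++
i=6 j=7: 21>17, j++
i=6 j=8: 21>18, j++
i=6 j=9: 21>19, j++
i=6 j=10: 21==21 emit, i++,j++
i=7 j=11: 22<23, i++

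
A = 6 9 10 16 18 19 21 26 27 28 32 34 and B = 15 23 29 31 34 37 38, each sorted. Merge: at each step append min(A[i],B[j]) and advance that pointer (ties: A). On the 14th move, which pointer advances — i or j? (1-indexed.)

[i=1,j=1] A[i]=6<=B[j]=15 take 6 → i++
[i=2,j=1] A[i]=9<=B[j]=15 take 9 → i++
[i=3,j=1] A[i]=10<=B[j]=15 take 10 → i++
[i=4,j=1] A[i]=16>B[j]=15 take 15 → j++
[i=4,j=2] A[i]=16<=B[j]=23 take 16 → i++
[i=5,j=2] A[i]=18<=B[j]=23 take 18 → i++
[i=6,j=2] A[i]=19<=B[j]=23 take 19 → i++
[i=7,j=2] A[i]=21<=B[j]=23 take 21 → i++
[i=8,j=2] A[i]=26>B[j]=23 take 23 → j++
[i=8,j=3] A[i]=26<=B[j]=29 take 26 → i++
[i=9,j=3] A[i]=27<=B[j]=29 take 27 → i++
[i=10,j=3] A[i]=28<=B[j]=29 take 28 → i++
[i=11,j=3] A[i]=32>B[j]=29 take 29 → j++
[i=11,j=4] A[i]=32>B[j]=31 take 31 → j++

j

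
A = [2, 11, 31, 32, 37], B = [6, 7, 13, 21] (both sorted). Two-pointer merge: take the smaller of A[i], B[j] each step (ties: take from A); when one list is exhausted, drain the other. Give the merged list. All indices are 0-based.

[2, 6, 7, 11, 13, 21, 31, 32, 37]

i=0 j=0: A[i]=2<=B[j]=6 take 2, i++
i=1 j=0: A[i]=11>B[j]=6 take 6, j++
i=1 j=1: A[i]=11>B[j]=7 take 7, j++
i=1 j=2: A[i]=11<=B[j]=13 take 11, i++
i=2 j=2: A[i]=31>B[j]=13 take 13, j++
i=2 j=3: A[i]=31>B[j]=21 take 21, j++
i=2 j=4: B done, take A[i]=31, i++
i=3 j=4: B done, take A[i]=32, i++
i=4 j=4: B done, take A[i]=37, i++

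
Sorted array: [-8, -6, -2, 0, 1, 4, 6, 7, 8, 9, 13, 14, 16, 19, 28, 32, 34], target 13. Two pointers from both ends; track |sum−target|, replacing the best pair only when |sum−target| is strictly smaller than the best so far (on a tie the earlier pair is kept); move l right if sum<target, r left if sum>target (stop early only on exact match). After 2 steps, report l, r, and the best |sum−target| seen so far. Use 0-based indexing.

l=0, r=14, best |Δ|=11

[0,16] -8+34=26 d=13 * → r--
[0,15] -8+32=24 d=11 * → r--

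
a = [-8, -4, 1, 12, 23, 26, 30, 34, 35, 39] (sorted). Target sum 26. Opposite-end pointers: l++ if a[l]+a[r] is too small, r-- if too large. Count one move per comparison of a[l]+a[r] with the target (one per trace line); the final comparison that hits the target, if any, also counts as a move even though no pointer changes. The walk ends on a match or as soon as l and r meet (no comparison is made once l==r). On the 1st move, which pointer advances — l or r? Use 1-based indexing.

r

[1,10] -8+39=31 >26 → r--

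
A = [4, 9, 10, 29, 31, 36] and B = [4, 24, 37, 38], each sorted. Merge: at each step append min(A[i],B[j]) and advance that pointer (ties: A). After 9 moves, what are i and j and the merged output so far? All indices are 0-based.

i=6, j=3, merged so far=[4, 4, 9, 10, 24, 29, 31, 36, 37]

[i=0,j=0] A[i]=4<=B[j]=4 take 4 → i++
[i=1,j=0] A[i]=9>B[j]=4 take 4 → j++
[i=1,j=1] A[i]=9<=B[j]=24 take 9 → i++
[i=2,j=1] A[i]=10<=B[j]=24 take 10 → i++
[i=3,j=1] A[i]=29>B[j]=24 take 24 → j++
[i=3,j=2] A[i]=29<=B[j]=37 take 29 → i++
[i=4,j=2] A[i]=31<=B[j]=37 take 31 → i++
[i=5,j=2] A[i]=36<=B[j]=37 take 36 → i++
[i=6,j=2] A done, take B[j]=37 → j++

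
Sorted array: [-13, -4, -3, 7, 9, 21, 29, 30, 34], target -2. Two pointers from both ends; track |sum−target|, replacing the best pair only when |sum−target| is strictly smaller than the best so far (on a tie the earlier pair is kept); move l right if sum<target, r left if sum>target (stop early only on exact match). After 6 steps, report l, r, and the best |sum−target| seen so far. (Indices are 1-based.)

l=2, r=4, best |Δ|=2

l=1 r=9: -13+34=21 d=23 *, r--
l=1 r=8: -13+30=17 d=19 *, r--
l=1 r=7: -13+29=16 d=18 *, r--
l=1 r=6: -13+21=8 d=10 *, r--
l=1 r=5: -13+9=-4 d=2 *, l++
l=2 r=5: -4+9=5 d=7, r--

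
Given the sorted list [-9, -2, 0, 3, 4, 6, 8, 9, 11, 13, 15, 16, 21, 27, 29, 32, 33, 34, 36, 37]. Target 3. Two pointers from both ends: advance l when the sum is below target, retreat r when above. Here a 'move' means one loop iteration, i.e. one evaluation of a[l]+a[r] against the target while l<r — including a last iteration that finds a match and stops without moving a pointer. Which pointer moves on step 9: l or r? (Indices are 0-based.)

[0,19] -9+37=28 >3 → r--
[0,18] -9+36=27 >3 → r--
[0,17] -9+34=25 >3 → r--
[0,16] -9+33=24 >3 → r--
[0,15] -9+32=23 >3 → r--
[0,14] -9+29=20 >3 → r--
[0,13] -9+27=18 >3 → r--
[0,12] -9+21=12 >3 → r--
[0,11] -9+16=7 >3 → r--

r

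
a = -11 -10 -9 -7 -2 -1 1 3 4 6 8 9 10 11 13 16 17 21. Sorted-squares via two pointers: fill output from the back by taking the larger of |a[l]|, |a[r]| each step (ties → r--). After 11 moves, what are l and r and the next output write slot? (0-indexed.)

[0,17] |-11|<=|21| out[17]=441 → r--
[0,16] |-11|<=|17| out[16]=289 → r--
[0,15] |-11|<=|16| out[15]=256 → r--
[0,14] |-11|<=|13| out[14]=169 → r--
[0,13] |-11|<=|11| out[13]=121 → r--
[0,12] |-11|>|10| out[12]=121 → l++
[1,12] |-10|<=|10| out[11]=100 → r--
[1,11] |-10|>|9| out[10]=100 → l++
[2,11] |-9|<=|9| out[9]=81 → r--
[2,10] |-9|>|8| out[8]=81 → l++
[3,10] |-7|<=|8| out[7]=64 → r--

l=3, r=9, next write slot=6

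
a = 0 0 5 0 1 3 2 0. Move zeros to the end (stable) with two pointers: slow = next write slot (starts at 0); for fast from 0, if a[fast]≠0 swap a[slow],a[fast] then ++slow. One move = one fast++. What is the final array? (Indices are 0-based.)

slow=0 fast=0: a[fast]=0, fast++
slow=0 fast=1: a[fast]=0, fast++
slow=0 fast=2: a[fast]=5≠0 swap→a[0]=5, slow++,fast++
slow=1 fast=3: a[fast]=0, fast++
slow=1 fast=4: a[fast]=1≠0 swap→a[1]=1, slow++,fast++
slow=2 fast=5: a[fast]=3≠0 swap→a[2]=3, slow++,fast++
slow=3 fast=6: a[fast]=2≠0 swap→a[3]=2, slow++,fast++
slow=4 fast=7: a[fast]=0, fast++

[5, 1, 3, 2, 0, 0, 0, 0]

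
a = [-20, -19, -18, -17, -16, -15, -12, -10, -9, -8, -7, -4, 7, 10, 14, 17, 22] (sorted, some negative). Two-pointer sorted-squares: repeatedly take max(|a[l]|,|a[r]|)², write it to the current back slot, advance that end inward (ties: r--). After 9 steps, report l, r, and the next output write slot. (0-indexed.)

l=6, r=13, next write slot=7

l=0 r=16: |-20|<=|22| out[16]=484, r--
l=0 r=15: |-20|>|17| out[15]=400, l++
l=1 r=15: |-19|>|17| out[14]=361, l++
l=2 r=15: |-18|>|17| out[13]=324, l++
l=3 r=15: |-17|<=|17| out[12]=289, r--
l=3 r=14: |-17|>|14| out[11]=289, l++
l=4 r=14: |-16|>|14| out[10]=256, l++
l=5 r=14: |-15|>|14| out[9]=225, l++
l=6 r=14: |-12|<=|14| out[8]=196, r--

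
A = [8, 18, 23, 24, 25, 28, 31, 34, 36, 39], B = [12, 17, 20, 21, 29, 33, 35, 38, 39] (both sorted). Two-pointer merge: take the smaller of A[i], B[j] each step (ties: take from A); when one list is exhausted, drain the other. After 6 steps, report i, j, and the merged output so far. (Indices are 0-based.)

i=2, j=4, merged so far=[8, 12, 17, 18, 20, 21]

[i=0,j=0] A[i]=8<=B[j]=12 take 8 → i++
[i=1,j=0] A[i]=18>B[j]=12 take 12 → j++
[i=1,j=1] A[i]=18>B[j]=17 take 17 → j++
[i=1,j=2] A[i]=18<=B[j]=20 take 18 → i++
[i=2,j=2] A[i]=23>B[j]=20 take 20 → j++
[i=2,j=3] A[i]=23>B[j]=21 take 21 → j++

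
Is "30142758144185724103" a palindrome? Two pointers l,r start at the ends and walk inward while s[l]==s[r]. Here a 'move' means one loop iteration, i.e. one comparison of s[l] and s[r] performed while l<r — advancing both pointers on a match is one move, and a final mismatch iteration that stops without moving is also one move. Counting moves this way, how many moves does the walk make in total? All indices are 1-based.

10 moves

l=1 r=20: '3'=='3', l++,r--
l=2 r=19: '0'=='0', l++,r--
l=3 r=18: '1'=='1', l++,r--
l=4 r=17: '4'=='4', l++,r--
l=5 r=16: '2'=='2', l++,r--
l=6 r=15: '7'=='7', l++,r--
l=7 r=14: '5'=='5', l++,r--
l=8 r=13: '8'=='8', l++,r--
l=9 r=12: '1'=='1', l++,r--
l=10 r=11: '4'=='4', l++,r--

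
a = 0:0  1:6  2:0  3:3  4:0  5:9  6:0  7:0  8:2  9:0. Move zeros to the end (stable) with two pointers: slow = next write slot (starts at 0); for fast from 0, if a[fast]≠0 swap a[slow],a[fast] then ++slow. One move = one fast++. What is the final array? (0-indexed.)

[6, 3, 9, 2, 0, 0, 0, 0, 0, 0]

(s=0,f=0) a[fast]=0 → fast++
(s=0,f=1) a[fast]=6≠0 swap→a[0]=6 → slow++,fast++
(s=1,f=2) a[fast]=0 → fast++
(s=1,f=3) a[fast]=3≠0 swap→a[1]=3 → slow++,fast++
(s=2,f=4) a[fast]=0 → fast++
(s=2,f=5) a[fast]=9≠0 swap→a[2]=9 → slow++,fast++
(s=3,f=6) a[fast]=0 → fast++
(s=3,f=7) a[fast]=0 → fast++
(s=3,f=8) a[fast]=2≠0 swap→a[3]=2 → slow++,fast++
(s=4,f=9) a[fast]=0 → fast++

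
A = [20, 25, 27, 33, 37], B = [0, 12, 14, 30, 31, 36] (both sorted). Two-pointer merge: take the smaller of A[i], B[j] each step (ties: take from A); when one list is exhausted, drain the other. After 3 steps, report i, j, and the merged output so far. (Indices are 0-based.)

i=0, j=3, merged so far=[0, 12, 14]

[i=0,j=0] A[i]=20>B[j]=0 take 0 → j++
[i=0,j=1] A[i]=20>B[j]=12 take 12 → j++
[i=0,j=2] A[i]=20>B[j]=14 take 14 → j++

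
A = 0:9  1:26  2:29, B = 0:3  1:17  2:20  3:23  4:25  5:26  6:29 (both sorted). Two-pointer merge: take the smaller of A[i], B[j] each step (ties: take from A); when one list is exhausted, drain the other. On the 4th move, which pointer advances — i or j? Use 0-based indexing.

j

i=0 j=0: A[i]=9>B[j]=3 take 3, j++
i=0 j=1: A[i]=9<=B[j]=17 take 9, i++
i=1 j=1: A[i]=26>B[j]=17 take 17, j++
i=1 j=2: A[i]=26>B[j]=20 take 20, j++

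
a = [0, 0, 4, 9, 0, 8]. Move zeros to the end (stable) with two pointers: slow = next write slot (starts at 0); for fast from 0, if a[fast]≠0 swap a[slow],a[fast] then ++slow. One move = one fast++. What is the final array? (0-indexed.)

[4, 9, 8, 0, 0, 0]

slow=0 fast=0: a[fast]=0, fast++
slow=0 fast=1: a[fast]=0, fast++
slow=0 fast=2: a[fast]=4≠0 swap→a[0]=4, slow++,fast++
slow=1 fast=3: a[fast]=9≠0 swap→a[1]=9, slow++,fast++
slow=2 fast=4: a[fast]=0, fast++
slow=2 fast=5: a[fast]=8≠0 swap→a[2]=8, slow++,fast++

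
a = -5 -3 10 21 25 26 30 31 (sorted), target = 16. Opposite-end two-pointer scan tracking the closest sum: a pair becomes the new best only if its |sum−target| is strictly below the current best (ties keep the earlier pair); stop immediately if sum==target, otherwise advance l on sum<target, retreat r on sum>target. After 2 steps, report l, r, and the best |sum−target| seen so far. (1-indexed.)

l=1 r=8: -5+31=26 d=10 *, r--
l=1 r=7: -5+30=25 d=9 *, r--

l=1, r=6, best |Δ|=9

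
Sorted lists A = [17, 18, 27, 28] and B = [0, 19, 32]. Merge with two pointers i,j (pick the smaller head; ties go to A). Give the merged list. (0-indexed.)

[i=0,j=0] A[i]=17>B[j]=0 take 0 → j++
[i=0,j=1] A[i]=17<=B[j]=19 take 17 → i++
[i=1,j=1] A[i]=18<=B[j]=19 take 18 → i++
[i=2,j=1] A[i]=27>B[j]=19 take 19 → j++
[i=2,j=2] A[i]=27<=B[j]=32 take 27 → i++
[i=3,j=2] A[i]=28<=B[j]=32 take 28 → i++
[i=4,j=2] A done, take B[j]=32 → j++

[0, 17, 18, 19, 27, 28, 32]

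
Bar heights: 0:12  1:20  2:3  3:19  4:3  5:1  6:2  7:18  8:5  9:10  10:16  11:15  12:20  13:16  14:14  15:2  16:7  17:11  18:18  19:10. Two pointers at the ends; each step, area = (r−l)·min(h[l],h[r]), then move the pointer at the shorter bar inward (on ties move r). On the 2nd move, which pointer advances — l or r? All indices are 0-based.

l

[0,19] min(12,10)*19=190 best=190 * → r--
[0,18] min(12,18)*18=216 best=216 * → l++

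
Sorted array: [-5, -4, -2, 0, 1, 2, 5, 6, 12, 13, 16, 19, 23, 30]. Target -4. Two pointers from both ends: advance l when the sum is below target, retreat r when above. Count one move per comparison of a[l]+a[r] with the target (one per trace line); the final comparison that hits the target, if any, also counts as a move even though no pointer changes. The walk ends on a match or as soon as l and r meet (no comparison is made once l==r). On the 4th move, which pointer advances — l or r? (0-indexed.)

l=0 r=13: -5+30=25 >-4, r--
l=0 r=12: -5+23=18 >-4, r--
l=0 r=11: -5+19=14 >-4, r--
l=0 r=10: -5+16=11 >-4, r--

r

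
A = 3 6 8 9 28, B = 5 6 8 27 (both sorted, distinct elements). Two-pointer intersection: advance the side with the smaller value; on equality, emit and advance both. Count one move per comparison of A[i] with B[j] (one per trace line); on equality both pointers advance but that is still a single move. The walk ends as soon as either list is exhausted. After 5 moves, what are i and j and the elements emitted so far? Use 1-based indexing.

i=5, j=4, emitted=[6, 8]

[i=1,j=1] 3<5 → i++
[i=2,j=1] 6>5 → j++
[i=2,j=2] 6==6 emit → i++,j++
[i=3,j=3] 8==8 emit → i++,j++
[i=4,j=4] 9<27 → i++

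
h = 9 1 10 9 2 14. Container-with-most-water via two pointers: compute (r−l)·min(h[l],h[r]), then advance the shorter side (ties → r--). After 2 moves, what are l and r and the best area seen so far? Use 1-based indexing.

[1,6] min(9,14)*5=45 best=45 * → l++
[2,6] min(1,14)*4=4 best=45 → l++

l=3, r=6, best area=45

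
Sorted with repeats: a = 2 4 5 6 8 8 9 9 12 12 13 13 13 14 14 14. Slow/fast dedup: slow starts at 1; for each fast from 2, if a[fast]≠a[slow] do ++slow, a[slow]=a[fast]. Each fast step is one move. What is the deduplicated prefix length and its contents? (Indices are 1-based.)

(s=1,f=2) a[fast]=4≠a[slow]=2 write a[2]=4 → slow++,fast++
(s=2,f=3) a[fast]=5≠a[slow]=4 write a[3]=5 → slow++,fast++
(s=3,f=4) a[fast]=6≠a[slow]=5 write a[4]=6 → slow++,fast++
(s=4,f=5) a[fast]=8≠a[slow]=6 write a[5]=8 → slow++,fast++
(s=5,f=6) a[fast]=8=a[slow] dup → fast++
(s=5,f=7) a[fast]=9≠a[slow]=8 write a[6]=9 → slow++,fast++
(s=6,f=8) a[fast]=9=a[slow] dup → fast++
(s=6,f=9) a[fast]=12≠a[slow]=9 write a[7]=12 → slow++,fast++
(s=7,f=10) a[fast]=12=a[slow] dup → fast++
(s=7,f=11) a[fast]=13≠a[slow]=12 write a[8]=13 → slow++,fast++
(s=8,f=12) a[fast]=13=a[slow] dup → fast++
(s=8,f=13) a[fast]=13=a[slow] dup → fast++
(s=8,f=14) a[fast]=14≠a[slow]=13 write a[9]=14 → slow++,fast++
(s=9,f=15) a[fast]=14=a[slow] dup → fast++
(s=9,f=16) a[fast]=14=a[slow] dup → fast++

length 9; prefix = [2, 4, 5, 6, 8, 9, 12, 13, 14]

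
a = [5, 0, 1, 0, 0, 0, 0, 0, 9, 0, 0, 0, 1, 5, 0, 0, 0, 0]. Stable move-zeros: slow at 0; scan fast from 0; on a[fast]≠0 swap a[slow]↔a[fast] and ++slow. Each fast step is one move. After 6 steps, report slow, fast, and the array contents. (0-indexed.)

slow=2, fast=6, a=[5, 1, 0, 0, 0, 0, 0, 0, 9, 0, 0, 0, 1, 5, 0, 0, 0, 0]

slow=0 fast=0: a[fast]=5≠0 swap→a[0]=5, slow++,fast++
slow=1 fast=1: a[fast]=0, fast++
slow=1 fast=2: a[fast]=1≠0 swap→a[1]=1, slow++,fast++
slow=2 fast=3: a[fast]=0, fast++
slow=2 fast=4: a[fast]=0, fast++
slow=2 fast=5: a[fast]=0, fast++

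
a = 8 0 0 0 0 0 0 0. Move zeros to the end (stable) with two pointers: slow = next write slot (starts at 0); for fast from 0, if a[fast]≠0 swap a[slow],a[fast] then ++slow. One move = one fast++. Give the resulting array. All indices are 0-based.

[8, 0, 0, 0, 0, 0, 0, 0]

slow=0 fast=0: a[fast]=8≠0 swap→a[0]=8, slow++,fast++
slow=1 fast=1: a[fast]=0, fast++
slow=1 fast=2: a[fast]=0, fast++
slow=1 fast=3: a[fast]=0, fast++
slow=1 fast=4: a[fast]=0, fast++
slow=1 fast=5: a[fast]=0, fast++
slow=1 fast=6: a[fast]=0, fast++
slow=1 fast=7: a[fast]=0, fast++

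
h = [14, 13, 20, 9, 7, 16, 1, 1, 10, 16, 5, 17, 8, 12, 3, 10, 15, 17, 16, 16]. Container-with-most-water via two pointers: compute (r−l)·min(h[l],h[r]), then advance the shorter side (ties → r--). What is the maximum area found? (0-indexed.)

max area = 272

l=0 r=19: min(14,16)*19=266 best=266 *, l++
l=1 r=19: min(13,16)*18=234 best=266, l++
l=2 r=19: min(20,16)*17=272 best=272 *, r--
l=2 r=18: min(20,16)*16=256 best=272, r--
l=2 r=17: min(20,17)*15=255 best=272, r--
l=2 r=16: min(20,15)*14=210 best=272, r--
l=2 r=15: min(20,10)*13=130 best=272, r--
l=2 r=14: min(20,3)*12=36 best=272, r--
l=2 r=13: min(20,12)*11=132 best=272, r--
l=2 r=12: min(20,8)*10=80 best=272, r--
l=2 r=11: min(20,17)*9=153 best=272, r--
l=2 r=10: min(20,5)*8=40 best=272, r--
l=2 r=9: min(20,16)*7=112 best=272, r--
l=2 r=8: min(20,10)*6=60 best=272, r--
l=2 r=7: min(20,1)*5=5 best=272, r--
l=2 r=6: min(20,1)*4=4 best=272, r--
l=2 r=5: min(20,16)*3=48 best=272, r--
l=2 r=4: min(20,7)*2=14 best=272, r--
l=2 r=3: min(20,9)*1=9 best=272, r--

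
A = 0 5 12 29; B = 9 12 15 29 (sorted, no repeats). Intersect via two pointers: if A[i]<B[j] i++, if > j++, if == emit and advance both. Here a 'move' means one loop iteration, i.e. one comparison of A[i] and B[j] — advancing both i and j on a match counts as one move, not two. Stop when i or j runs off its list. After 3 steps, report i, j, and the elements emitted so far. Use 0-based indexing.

i=2, j=1, emitted=[]

i=0 j=0: 0<9, i++
i=1 j=0: 5<9, i++
i=2 j=0: 12>9, j++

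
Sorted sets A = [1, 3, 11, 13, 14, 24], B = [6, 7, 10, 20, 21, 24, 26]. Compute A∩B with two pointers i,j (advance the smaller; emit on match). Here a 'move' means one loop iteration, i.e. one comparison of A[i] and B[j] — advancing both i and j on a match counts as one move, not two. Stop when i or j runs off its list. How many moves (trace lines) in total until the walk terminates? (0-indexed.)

11 moves

[i=0,j=0] 1<6 → i++
[i=1,j=0] 3<6 → i++
[i=2,j=0] 11>6 → j++
[i=2,j=1] 11>7 → j++
[i=2,j=2] 11>10 → j++
[i=2,j=3] 11<20 → i++
[i=3,j=3] 13<20 → i++
[i=4,j=3] 14<20 → i++
[i=5,j=3] 24>20 → j++
[i=5,j=4] 24>21 → j++
[i=5,j=5] 24==24 emit → i++,j++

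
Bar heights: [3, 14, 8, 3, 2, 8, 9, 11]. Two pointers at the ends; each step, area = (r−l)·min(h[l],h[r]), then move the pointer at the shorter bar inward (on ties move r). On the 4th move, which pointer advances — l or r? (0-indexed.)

r

l=0 r=7: min(3,11)*7=21 best=21 *, l++
l=1 r=7: min(14,11)*6=66 best=66 *, r--
l=1 r=6: min(14,9)*5=45 best=66, r--
l=1 r=5: min(14,8)*4=32 best=66, r--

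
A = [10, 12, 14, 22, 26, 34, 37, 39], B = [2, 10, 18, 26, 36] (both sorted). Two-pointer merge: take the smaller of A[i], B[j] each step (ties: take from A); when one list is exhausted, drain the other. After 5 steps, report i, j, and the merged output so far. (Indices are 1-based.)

[i=1,j=1] A[i]=10>B[j]=2 take 2 → j++
[i=1,j=2] A[i]=10<=B[j]=10 take 10 → i++
[i=2,j=2] A[i]=12>B[j]=10 take 10 → j++
[i=2,j=3] A[i]=12<=B[j]=18 take 12 → i++
[i=3,j=3] A[i]=14<=B[j]=18 take 14 → i++

i=4, j=3, merged so far=[2, 10, 10, 12, 14]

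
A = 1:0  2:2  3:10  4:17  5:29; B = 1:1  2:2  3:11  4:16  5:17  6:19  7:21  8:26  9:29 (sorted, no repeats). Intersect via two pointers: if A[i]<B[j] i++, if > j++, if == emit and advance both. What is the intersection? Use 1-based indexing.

[i=1,j=1] 0<1 → i++
[i=2,j=1] 2>1 → j++
[i=2,j=2] 2==2 emit → i++,j++
[i=3,j=3] 10<11 → i++
[i=4,j=3] 17>11 → j++
[i=4,j=4] 17>16 → j++
[i=4,j=5] 17==17 emit → i++,j++
[i=5,j=6] 29>19 → j++
[i=5,j=7] 29>21 → j++
[i=5,j=8] 29>26 → j++
[i=5,j=9] 29==29 emit → i++,j++

intersection = [2, 17, 29]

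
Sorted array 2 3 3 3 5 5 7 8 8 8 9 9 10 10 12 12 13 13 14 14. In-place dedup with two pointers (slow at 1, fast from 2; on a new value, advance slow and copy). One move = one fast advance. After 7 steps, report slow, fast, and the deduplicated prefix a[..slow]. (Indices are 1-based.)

(s=1,f=2) a[fast]=3≠a[slow]=2 write a[2]=3 → slow++,fast++
(s=2,f=3) a[fast]=3=a[slow] dup → fast++
(s=2,f=4) a[fast]=3=a[slow] dup → fast++
(s=2,f=5) a[fast]=5≠a[slow]=3 write a[3]=5 → slow++,fast++
(s=3,f=6) a[fast]=5=a[slow] dup → fast++
(s=3,f=7) a[fast]=7≠a[slow]=5 write a[4]=7 → slow++,fast++
(s=4,f=8) a[fast]=8≠a[slow]=7 write a[5]=8 → slow++,fast++

slow=5, fast=9, prefix=[2, 3, 5, 7, 8]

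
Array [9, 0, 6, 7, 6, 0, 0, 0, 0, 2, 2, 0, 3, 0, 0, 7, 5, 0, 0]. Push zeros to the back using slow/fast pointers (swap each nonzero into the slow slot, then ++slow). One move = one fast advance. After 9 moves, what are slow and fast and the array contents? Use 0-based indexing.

slow=4, fast=9, a=[9, 6, 7, 6, 0, 0, 0, 0, 0, 2, 2, 0, 3, 0, 0, 7, 5, 0, 0]

slow=0 fast=0: a[fast]=9≠0 swap→a[0]=9, slow++,fast++
slow=1 fast=1: a[fast]=0, fast++
slow=1 fast=2: a[fast]=6≠0 swap→a[1]=6, slow++,fast++
slow=2 fast=3: a[fast]=7≠0 swap→a[2]=7, slow++,fast++
slow=3 fast=4: a[fast]=6≠0 swap→a[3]=6, slow++,fast++
slow=4 fast=5: a[fast]=0, fast++
slow=4 fast=6: a[fast]=0, fast++
slow=4 fast=7: a[fast]=0, fast++
slow=4 fast=8: a[fast]=0, fast++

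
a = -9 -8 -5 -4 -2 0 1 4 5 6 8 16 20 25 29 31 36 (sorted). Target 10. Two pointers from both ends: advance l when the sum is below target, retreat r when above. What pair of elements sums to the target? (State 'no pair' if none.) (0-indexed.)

l=0 r=16: -9+36=27 >10, r--
l=0 r=15: -9+31=22 >10, r--
l=0 r=14: -9+29=20 >10, r--
l=0 r=13: -9+25=16 >10, r--
l=0 r=12: -9+20=11 >10, r--
l=0 r=11: -9+16=7 <10, l++
l=1 r=11: -8+16=8 <10, l++
l=2 r=11: -5+16=11 >10, r--
l=2 r=10: -5+8=3 <10, l++
l=3 r=10: -4+8=4 <10, l++
l=4 r=10: -2+8=6 <10, l++
l=5 r=10: 0+8=8 <10, l++
l=6 r=10: 1+8=9 <10, l++
l=7 r=10: 4+8=12 >10, r--
l=7 r=9: 4+6=10, found

(4, 6)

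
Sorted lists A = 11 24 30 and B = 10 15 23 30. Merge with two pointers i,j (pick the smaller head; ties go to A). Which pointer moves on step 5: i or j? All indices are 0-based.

[i=0,j=0] A[i]=11>B[j]=10 take 10 → j++
[i=0,j=1] A[i]=11<=B[j]=15 take 11 → i++
[i=1,j=1] A[i]=24>B[j]=15 take 15 → j++
[i=1,j=2] A[i]=24>B[j]=23 take 23 → j++
[i=1,j=3] A[i]=24<=B[j]=30 take 24 → i++

i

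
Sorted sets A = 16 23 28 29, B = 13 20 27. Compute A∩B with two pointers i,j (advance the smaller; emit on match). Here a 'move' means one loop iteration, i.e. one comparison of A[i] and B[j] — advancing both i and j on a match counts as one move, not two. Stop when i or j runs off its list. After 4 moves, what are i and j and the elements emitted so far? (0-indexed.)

i=0 j=0: 16>13, j++
i=0 j=1: 16<20, i++
i=1 j=1: 23>20, j++
i=1 j=2: 23<27, i++

i=2, j=2, emitted=[]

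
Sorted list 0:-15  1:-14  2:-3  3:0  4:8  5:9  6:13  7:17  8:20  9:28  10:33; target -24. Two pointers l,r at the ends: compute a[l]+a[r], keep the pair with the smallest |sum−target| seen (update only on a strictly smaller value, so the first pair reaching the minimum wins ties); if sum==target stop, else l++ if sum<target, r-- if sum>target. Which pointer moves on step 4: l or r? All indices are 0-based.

[0,10] -15+33=18 d=42 * → r--
[0,9] -15+28=13 d=37 * → r--
[0,8] -15+20=5 d=29 * → r--
[0,7] -15+17=2 d=26 * → r--

r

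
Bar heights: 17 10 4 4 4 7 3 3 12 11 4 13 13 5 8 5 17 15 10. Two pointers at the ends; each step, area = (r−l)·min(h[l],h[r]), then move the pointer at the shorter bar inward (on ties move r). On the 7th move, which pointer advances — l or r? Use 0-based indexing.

l=0 r=18: min(17,10)*18=180 best=180 *, r--
l=0 r=17: min(17,15)*17=255 best=255 *, r--
l=0 r=16: min(17,17)*16=272 best=272 *, r--
l=0 r=15: min(17,5)*15=75 best=272, r--
l=0 r=14: min(17,8)*14=112 best=272, r--
l=0 r=13: min(17,5)*13=65 best=272, r--
l=0 r=12: min(17,13)*12=156 best=272, r--

r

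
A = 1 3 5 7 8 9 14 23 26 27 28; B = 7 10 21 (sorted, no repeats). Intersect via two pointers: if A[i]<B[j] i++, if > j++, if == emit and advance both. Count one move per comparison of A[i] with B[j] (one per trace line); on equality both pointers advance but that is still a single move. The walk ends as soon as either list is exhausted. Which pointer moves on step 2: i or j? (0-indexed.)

[i=0,j=0] 1<7 → i++
[i=1,j=0] 3<7 → i++

i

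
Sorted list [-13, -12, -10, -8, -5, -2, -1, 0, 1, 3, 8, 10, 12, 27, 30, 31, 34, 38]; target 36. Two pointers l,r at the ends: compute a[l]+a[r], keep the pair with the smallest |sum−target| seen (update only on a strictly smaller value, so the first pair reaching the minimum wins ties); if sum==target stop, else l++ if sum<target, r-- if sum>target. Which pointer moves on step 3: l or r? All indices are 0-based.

l

[0,17] -13+38=25 d=11 * → l++
[1,17] -12+38=26 d=10 * → l++
[2,17] -10+38=28 d=8 * → l++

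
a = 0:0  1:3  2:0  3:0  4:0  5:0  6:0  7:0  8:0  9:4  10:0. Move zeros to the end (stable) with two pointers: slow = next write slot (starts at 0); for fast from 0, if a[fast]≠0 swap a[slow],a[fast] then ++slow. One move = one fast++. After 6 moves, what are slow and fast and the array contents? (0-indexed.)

(s=0,f=0) a[fast]=0 → fast++
(s=0,f=1) a[fast]=3≠0 swap→a[0]=3 → slow++,fast++
(s=1,f=2) a[fast]=0 → fast++
(s=1,f=3) a[fast]=0 → fast++
(s=1,f=4) a[fast]=0 → fast++
(s=1,f=5) a[fast]=0 → fast++

slow=1, fast=6, a=[3, 0, 0, 0, 0, 0, 0, 0, 0, 4, 0]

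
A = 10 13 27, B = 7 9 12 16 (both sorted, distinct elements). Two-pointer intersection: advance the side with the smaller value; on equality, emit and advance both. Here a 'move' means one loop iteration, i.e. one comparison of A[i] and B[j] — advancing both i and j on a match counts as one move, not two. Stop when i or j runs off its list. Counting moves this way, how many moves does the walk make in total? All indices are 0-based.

i=0 j=0: 10>7, j++
i=0 j=1: 10>9, j++
i=0 j=2: 10<12, i++
i=1 j=2: 13>12, j++
i=1 j=3: 13<16, i++
i=2 j=3: 27>16, j++

6 moves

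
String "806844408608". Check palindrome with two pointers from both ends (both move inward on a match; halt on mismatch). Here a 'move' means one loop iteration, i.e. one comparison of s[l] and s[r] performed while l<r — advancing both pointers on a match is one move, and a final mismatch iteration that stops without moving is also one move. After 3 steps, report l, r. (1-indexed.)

l=1 r=12: '8'=='8', l++,r--
l=2 r=11: '0'=='0', l++,r--
l=3 r=10: '6'=='6', l++,r--

l=4, r=9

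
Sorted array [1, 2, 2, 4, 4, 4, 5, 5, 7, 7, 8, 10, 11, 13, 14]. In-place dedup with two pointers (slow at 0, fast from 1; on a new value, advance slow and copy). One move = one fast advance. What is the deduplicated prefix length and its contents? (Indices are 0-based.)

length 10; prefix = [1, 2, 4, 5, 7, 8, 10, 11, 13, 14]

(s=0,f=1) a[fast]=2≠a[slow]=1 write a[1]=2 → slow++,fast++
(s=1,f=2) a[fast]=2=a[slow] dup → fast++
(s=1,f=3) a[fast]=4≠a[slow]=2 write a[2]=4 → slow++,fast++
(s=2,f=4) a[fast]=4=a[slow] dup → fast++
(s=2,f=5) a[fast]=4=a[slow] dup → fast++
(s=2,f=6) a[fast]=5≠a[slow]=4 write a[3]=5 → slow++,fast++
(s=3,f=7) a[fast]=5=a[slow] dup → fast++
(s=3,f=8) a[fast]=7≠a[slow]=5 write a[4]=7 → slow++,fast++
(s=4,f=9) a[fast]=7=a[slow] dup → fast++
(s=4,f=10) a[fast]=8≠a[slow]=7 write a[5]=8 → slow++,fast++
(s=5,f=11) a[fast]=10≠a[slow]=8 write a[6]=10 → slow++,fast++
(s=6,f=12) a[fast]=11≠a[slow]=10 write a[7]=11 → slow++,fast++
(s=7,f=13) a[fast]=13≠a[slow]=11 write a[8]=13 → slow++,fast++
(s=8,f=14) a[fast]=14≠a[slow]=13 write a[9]=14 → slow++,fast++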